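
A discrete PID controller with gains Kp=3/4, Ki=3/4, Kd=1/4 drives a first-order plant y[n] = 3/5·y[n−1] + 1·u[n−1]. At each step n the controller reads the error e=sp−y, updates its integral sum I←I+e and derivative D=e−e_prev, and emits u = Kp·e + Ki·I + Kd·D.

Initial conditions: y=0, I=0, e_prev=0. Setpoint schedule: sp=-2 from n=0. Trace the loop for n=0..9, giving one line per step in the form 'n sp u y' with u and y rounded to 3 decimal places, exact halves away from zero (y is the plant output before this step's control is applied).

0 -2 -3.500 0.000
1 -2 1.625 -3.500
2 -2 -3.419 -0.475
3 -2 1.844 -3.704
4 -2 -3.505 -0.378
5 -2 1.979 -3.732
6 -2 -3.636 -0.260
7 -2 2.108 -3.792
8 -2 -3.774 -0.167
9 -2 2.245 -3.875

(exact arithmetic carried between steps; '≈' marks a value shown rounded to 6 d.p. or computed from one; I and e_prev carry over from the previous line; the table rounds u and y to 3 d.p., halves away from zero)
n=0: y=0, sp=-2, e=sp−y=-2; I=-2, D=e−e_prev=-2; u=3/4·(-2)+3/4·(-2)+1/4·(-2)=-3.5; next y=3/5·0+1·(-3.5)=-3.5
n=1: y=-3.5, sp=-2, e=sp−y=1.5; I=-0.5, D=e−e_prev=3.5; u=3/4·1.5+3/4·(-0.5)+1/4·3.5=1.625; next y=3/5·(-3.5)+1·1.625=-0.475
n=2: y=-0.475, sp=-2, e=sp−y=-1.525; I=-2.025, D=e−e_prev=-3.025; u=3/4·(-1.525)+3/4·(-2.025)+1/4·(-3.025)=-3.41875; next y=3/5·(-0.475)+1·(-3.41875)=-3.70375
n=3: y=-3.70375, sp=-2, e=sp−y=1.70375; I=-0.32125, D=e−e_prev=3.22875; u=3/4·1.70375+3/4·(-0.32125)+1/4·3.22875≈1.844063; next y=3/5·(-3.70375)+1·1.844063≈-0.378188
n=4: y≈-0.378188, sp=-2, e=sp−y≈-1.621813; I≈-1.943063, D=e−e_prev≈-3.325563; u=3/4·(-1.621813)+3/4·(-1.943063)+1/4·(-3.325563)≈-3.505047; next y=3/5·(-0.378188)+1·(-3.505047)≈-3.731959
n=5: y≈-3.731959, sp=-2, e=sp−y≈1.731959; I≈-0.211103, D=e−e_prev≈3.353772; u=3/4·1.731959+3/4·(-0.211103)+1/4·3.353772≈1.979085; next y=3/5·(-3.731959)+1·1.979085≈-0.260090
n=6: y≈-0.260090, sp=-2, e=sp−y≈-1.739910; I≈-1.951013, D=e−e_prev≈-3.471869; u=3/4·(-1.739910)+3/4·(-1.951013)+1/4·(-3.471869)≈-3.636159; next y=3/5·(-0.260090)+1·(-3.636159)≈-3.792213
n=7: y≈-3.792213, sp=-2, e=sp−y≈1.792213; I≈-0.158800, D=e−e_prev≈3.532123; u=3/4·1.792213+3/4·(-0.158800)+1/4·3.532123≈2.108091; next y=3/5·(-3.792213)+1·2.108091≈-0.167237
n=8: y≈-0.167237, sp=-2, e=sp−y≈-1.832763; I≈-1.991563, D=e−e_prev≈-3.624976; u=3/4·(-1.832763)+3/4·(-1.991563)+1/4·(-3.624976)≈-3.774488; next y=3/5·(-0.167237)+1·(-3.774488)≈-3.874830
n=9: y≈-3.874830, sp=-2, e=sp−y≈1.874830; I≈-0.116732, D=e−e_prev≈3.707593; u=3/4·1.874830+3/4·(-0.116732)+1/4·3.707593≈2.245472; next y=3/5·(-3.874830)+1·2.245472≈-0.079426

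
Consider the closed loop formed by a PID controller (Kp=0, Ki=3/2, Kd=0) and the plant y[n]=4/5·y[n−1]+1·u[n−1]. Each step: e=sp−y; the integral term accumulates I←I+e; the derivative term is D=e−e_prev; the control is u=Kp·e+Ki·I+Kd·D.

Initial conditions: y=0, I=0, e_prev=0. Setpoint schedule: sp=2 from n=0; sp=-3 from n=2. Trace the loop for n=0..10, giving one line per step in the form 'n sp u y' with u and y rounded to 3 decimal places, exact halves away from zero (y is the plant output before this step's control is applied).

0 2 3.000 0.000
1 2 1.500 3.000
2 -3 -8.850 3.900
3 -3 -4.755 -5.730
4 -3 4.754 -9.339
5 -3 4.330 -2.718
6 -3 -3.404 2.156
7 -3 -5.385 -1.679
8 -3 0.207 -6.728
9 -3 3.470 -5.175
10 -3 -0.025 -0.670

(exact arithmetic carried between steps; '≈' marks a value shown rounded to 6 d.p. or computed from one; I and e_prev carry over from the previous line; the table rounds u and y to 3 d.p., halves away from zero)
n=0: y=0, sp=2, e=sp−y=2; I=2, D=e−e_prev=2; u=0·2+3/2·2+0·2=3; next y=4/5·0+1·3=3
n=1: y=3, sp=2, e=sp−y=-1; I=1, D=e−e_prev=-3; u=0·(-1)+3/2·1+0·(-3)=1.5; next y=4/5·3+1·1.5=3.9
n=2: y=3.9, sp=-3, e=sp−y=-6.9; I=-5.9, D=e−e_prev=-5.9; u=0·(-6.9)+3/2·(-5.9)+0·(-5.9)=-8.85; next y=4/5·3.9+1·(-8.85)=-5.73
n=3: y=-5.73, sp=-3, e=sp−y=2.73; I=-3.17, D=e−e_prev=9.63; u=0·2.73+3/2·(-3.17)+0·9.63=-4.755; next y=4/5·(-5.73)+1·(-4.755)=-9.339
n=4: y=-9.339, sp=-3, e=sp−y=6.339; I=3.169, D=e−e_prev=3.609; u=0·6.339+3/2·3.169+0·3.609=4.7535; next y=4/5·(-9.339)+1·4.7535=-2.7177
n=5: y=-2.7177, sp=-3, e=sp−y=-0.2823; I=2.8867, D=e−e_prev=-6.6213; u=0·(-0.2823)+3/2·2.8867+0·(-6.6213)=4.33005; next y=4/5·(-2.7177)+1·4.33005=2.15589
n=6: y=2.15589, sp=-3, e=sp−y=-5.15589; I=-2.26919, D=e−e_prev=-4.87359; u=0·(-5.15589)+3/2·(-2.26919)+0·(-4.87359)=-3.403785; next y=4/5·2.15589+1·(-3.403785)=-1.679073
n=7: y=-1.679073, sp=-3, e=sp−y=-1.320927; I=-3.590117, D=e−e_prev=3.834963; u=0·(-1.320927)+3/2·(-3.590117)+0·3.834963≈-5.385176; next y=4/5·(-1.679073)+1·(-5.385176)≈-6.728434
n=8: y≈-6.728434, sp=-3, e=sp−y≈3.728434; I≈0.138317, D=e−e_prev≈5.049361; u=0·3.728434+3/2·0.138317+0·5.049361≈0.207475; next y=4/5·(-6.728434)+1·0.207475≈-5.175272
n=9: y≈-5.175272, sp=-3, e=sp−y≈2.175272; I≈2.313589, D=e−e_prev≈-1.553162; u=0·2.175272+3/2·2.313589+0·(-1.553162)≈3.470383; next y=4/5·(-5.175272)+1·3.470383≈-0.669834
n=10: y≈-0.669834, sp=-3, e=sp−y≈-2.330166; I≈-0.016577, D=e−e_prev≈-4.505437; u=0·(-2.330166)+3/2·(-0.016577)+0·(-4.505437)≈-0.024865; next y=4/5·(-0.669834)+1·(-0.024865)≈-0.560733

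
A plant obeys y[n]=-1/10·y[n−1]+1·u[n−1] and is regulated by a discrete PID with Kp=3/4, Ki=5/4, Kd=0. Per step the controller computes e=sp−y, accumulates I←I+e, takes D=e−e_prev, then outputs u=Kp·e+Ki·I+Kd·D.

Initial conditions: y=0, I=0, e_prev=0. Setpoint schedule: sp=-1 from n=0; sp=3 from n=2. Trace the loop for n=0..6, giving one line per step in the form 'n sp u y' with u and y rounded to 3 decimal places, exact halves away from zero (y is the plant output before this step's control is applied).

(exact arithmetic carried between steps; '≈' marks a value shown rounded to 6 d.p. or computed from one; I and e_prev carry over from the previous line; the table rounds u and y to 3 d.p., halves away from zero)
n=0: y=0, sp=-1, e=sp−y=-1; I=-1, D=e−e_prev=-1; u=3/4·(-1)+5/4·(-1)+0·(-1)=-2; next y=-1/10·0+1·(-2)=-2
n=1: y=-2, sp=-1, e=sp−y=1; I=0, D=e−e_prev=2; u=3/4·1+5/4·0+0·2=0.75; next y=-1/10·(-2)+1·0.75=0.95
n=2: y=0.95, sp=3, e=sp−y=2.05; I=2.05, D=e−e_prev=1.05; u=3/4·2.05+5/4·2.05+0·1.05=4.1; next y=-1/10·0.95+1·4.1=4.005
n=3: y=4.005, sp=3, e=sp−y=-1.005; I=1.045, D=e−e_prev=-3.055; u=3/4·(-1.005)+5/4·1.045+0·(-3.055)=0.5525; next y=-1/10·4.005+1·0.5525=0.152
n=4: y=0.152, sp=3, e=sp−y=2.848; I=3.893, D=e−e_prev=3.853; u=3/4·2.848+5/4·3.893+0·3.853=7.00225; next y=-1/10·0.152+1·7.00225=6.98705
n=5: y=6.98705, sp=3, e=sp−y=-3.98705; I=-0.09405, D=e−e_prev=-6.83505; u=3/4·(-3.98705)+5/4·(-0.09405)+0·(-6.83505)=-3.10785; next y=-1/10·6.98705+1·(-3.10785)=-3.806555
n=6: y=-3.806555, sp=3, e=sp−y=6.806555; I=6.712505, D=e−e_prev=10.793605; u=3/4·6.806555+5/4·6.712505+0·10.793605≈13.495548; next y=-1/10·(-3.806555)+1·13.495548≈13.876203

0 -1 -2.000 0.000
1 -1 0.750 -2.000
2 3 4.100 0.950
3 3 0.553 4.005
4 3 7.002 0.152
5 3 -3.108 6.987
6 3 13.496 -3.807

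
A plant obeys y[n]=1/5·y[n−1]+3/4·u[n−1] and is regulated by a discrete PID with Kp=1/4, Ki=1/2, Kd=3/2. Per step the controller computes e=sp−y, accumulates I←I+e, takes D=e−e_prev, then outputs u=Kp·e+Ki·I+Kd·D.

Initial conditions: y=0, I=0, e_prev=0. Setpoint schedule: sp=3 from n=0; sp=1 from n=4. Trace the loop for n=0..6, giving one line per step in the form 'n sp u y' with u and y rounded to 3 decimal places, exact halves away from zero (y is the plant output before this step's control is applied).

(exact arithmetic carried between steps; '≈' marks a value shown rounded to 6 d.p. or computed from one; I and e_prev carry over from the previous line; the table rounds u and y to 3 d.p., halves away from zero)
n=0: y=0, sp=3, e=sp−y=3; I=3, D=e−e_prev=3; u=1/4·3+1/2·3+3/2·3=6.75; next y=1/5·0+3/4·6.75=5.0625
n=1: y=5.0625, sp=3, e=sp−y=-2.0625; I=0.9375, D=e−e_prev=-5.0625; u=1/4·(-2.0625)+1/2·0.9375+3/2·(-5.0625)=-7.640625; next y=1/5·5.0625+3/4·(-7.640625)≈-4.717969
n=2: y≈-4.717969, sp=3, e=sp−y≈7.717969; I≈8.655469, D=e−e_prev≈9.780469; u=1/4·7.717969+1/2·8.655469+3/2·9.780469≈20.927930; next y=1/5·(-4.717969)+3/4·20.927930≈14.752354
n=3: y≈14.752354, sp=3, e=sp−y≈-11.752354; I≈-3.096885, D=e−e_prev≈-19.470322; u=1/4·(-11.752354)+1/2·(-3.096885)+3/2·(-19.470322)≈-33.692014; next y=1/5·14.752354+3/4·(-33.692014)≈-22.318540
n=4: y≈-22.318540, sp=1, e=sp−y≈23.318540; I≈20.221655, D=e−e_prev≈35.070893; u=1/4·23.318540+1/2·20.221655+3/2·35.070893≈68.546803; next y=1/5·(-22.318540)+3/4·68.546803≈46.946394
n=5: y≈46.946394, sp=1, e=sp−y≈-45.946394; I≈-25.724739, D=e−e_prev≈-69.264934; u=1/4·(-45.946394)+1/2·(-25.724739)+3/2·(-69.264934)≈-128.246369; next y=1/5·46.946394+3/4·(-128.246369)≈-86.795498
n=6: y≈-86.795498, sp=1, e=sp−y≈87.795498; I≈62.070759, D=e−e_prev≈133.741892; u=1/4·87.795498+1/2·62.070759+3/2·133.741892≈253.597092; next y=1/5·(-86.795498)+3/4·253.597092≈172.838719

0 3 6.750 0.000
1 3 -7.641 5.063
2 3 20.928 -4.718
3 3 -33.692 14.752
4 1 68.547 -22.319
5 1 -128.246 46.946
6 1 253.597 -86.795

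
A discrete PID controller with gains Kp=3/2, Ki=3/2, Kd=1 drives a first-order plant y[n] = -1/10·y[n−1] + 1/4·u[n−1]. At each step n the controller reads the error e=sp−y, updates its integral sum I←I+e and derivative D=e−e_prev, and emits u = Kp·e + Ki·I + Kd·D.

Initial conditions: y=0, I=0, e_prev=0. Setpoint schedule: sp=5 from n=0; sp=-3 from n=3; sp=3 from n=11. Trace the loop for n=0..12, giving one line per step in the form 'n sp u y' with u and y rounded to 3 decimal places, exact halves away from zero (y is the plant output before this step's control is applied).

(exact arithmetic carried between steps; '≈' marks a value shown rounded to 6 d.p. or computed from one; I and e_prev carry over from the previous line; the table rounds u and y to 3 d.p., halves away from zero)
n=0: y=0, sp=5, e=sp−y=5; I=5, D=e−e_prev=5; u=3/2·5+3/2·5+1·5=20; next y=-1/10·0+1/4·20=5
n=1: y=5, sp=5, e=sp−y=0; I=5, D=e−e_prev=-5; u=3/2·0+3/2·5+1·(-5)=2.5; next y=-1/10·5+1/4·2.5=0.125
n=2: y=0.125, sp=5, e=sp−y=4.875; I=9.875, D=e−e_prev=4.875; u=3/2·4.875+3/2·9.875+1·4.875=27; next y=-1/10·0.125+1/4·27=6.7375
n=3: y=6.7375, sp=-3, e=sp−y=-9.7375; I=0.1375, D=e−e_prev=-14.6125; u=3/2·(-9.7375)+3/2·0.1375+1·(-14.6125)=-29.0125; next y=-1/10·6.7375+1/4·(-29.0125)=-7.926875
n=4: y=-7.926875, sp=-3, e=sp−y=4.926875; I=5.064375, D=e−e_prev=14.664375; u=3/2·4.926875+3/2·5.064375+1·14.664375=29.65125; next y=-1/10·(-7.926875)+1/4·29.65125=8.2055
n=5: y=8.2055, sp=-3, e=sp−y=-11.2055; I=-6.141125, D=e−e_prev=-16.132375; u=3/2·(-11.2055)+3/2·(-6.141125)+1·(-16.132375)≈-42.152313; next y=-1/10·8.2055+1/4·(-42.152313)≈-11.358628
n=6: y≈-11.358628, sp=-3, e=sp−y≈8.358628; I≈2.217503, D=e−e_prev≈19.564128; u=3/2·8.358628+3/2·2.217503+1·19.564128≈35.428325; next y=-1/10·(-11.358628)+1/4·35.428325≈9.992944
n=7: y≈9.992944, sp=-3, e=sp−y≈-12.992944; I≈-10.775441, D=e−e_prev≈-21.351572; u=3/2·(-12.992944)+3/2·(-10.775441)+1·(-21.351572)≈-57.004150; next y=-1/10·9.992944+1/4·(-57.004150)≈-15.250332
n=8: y≈-15.250332, sp=-3, e=sp−y≈12.250332; I≈1.474891, D=e−e_prev≈25.243276; u=3/2·12.250332+3/2·1.474891+1·25.243276≈45.831110; next y=-1/10·(-15.250332)+1/4·45.831110≈12.982811
n=9: y≈12.982811, sp=-3, e=sp−y≈-15.982811; I≈-14.507920, D=e−e_prev≈-28.233143; u=3/2·(-15.982811)+3/2·(-14.507920)+1·(-28.233143)≈-73.969238; next y=-1/10·12.982811+1/4·(-73.969238)≈-19.790591
n=10: y≈-19.790591, sp=-3, e=sp−y≈16.790591; I≈2.282671, D=e−e_prev≈32.773401; u=3/2·16.790591+3/2·2.282671+1·32.773401≈61.383293; next y=-1/10·(-19.790591)+1/4·61.383293≈17.324882
n=11: y≈17.324882, sp=3, e=sp−y≈-14.324882; I≈-12.042212, D=e−e_prev≈-31.115473; u=3/2·(-14.324882)+3/2·(-12.042212)+1·(-31.115473)≈-70.666114; next y=-1/10·17.324882+1/4·(-70.666114)≈-19.399017
n=12: y≈-19.399017, sp=3, e=sp−y≈22.399017; I≈10.356805, D=e−e_prev≈36.723899; u=3/2·22.399017+3/2·10.356805+1·36.723899≈85.857632; next y=-1/10·(-19.399017)+1/4·85.857632≈23.404310

0 5 20.000 0.000
1 5 2.500 5.000
2 5 27.000 0.125
3 -3 -29.013 6.738
4 -3 29.651 -7.927
5 -3 -42.152 8.206
6 -3 35.428 -11.359
7 -3 -57.004 9.993
8 -3 45.831 -15.250
9 -3 -73.969 12.983
10 -3 61.383 -19.791
11 3 -70.666 17.325
12 3 85.858 -19.399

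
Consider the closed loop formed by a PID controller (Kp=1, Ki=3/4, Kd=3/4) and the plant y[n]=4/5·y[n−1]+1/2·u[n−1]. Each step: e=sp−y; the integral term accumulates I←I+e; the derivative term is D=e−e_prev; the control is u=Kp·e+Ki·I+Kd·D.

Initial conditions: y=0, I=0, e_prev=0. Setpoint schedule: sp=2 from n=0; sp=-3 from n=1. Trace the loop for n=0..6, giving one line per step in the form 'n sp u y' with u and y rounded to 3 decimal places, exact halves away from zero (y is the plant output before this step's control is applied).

(exact arithmetic carried between steps; '≈' marks a value shown rounded to 6 d.p. or computed from one; I and e_prev carry over from the previous line; the table rounds u and y to 3 d.p., halves away from zero)
n=0: y=0, sp=2, e=sp−y=2; I=2, D=e−e_prev=2; u=1·2+3/4·2+3/4·2=5; next y=4/5·0+1/2·5=2.5
n=1: y=2.5, sp=-3, e=sp−y=-5.5; I=-3.5, D=e−e_prev=-7.5; u=1·(-5.5)+3/4·(-3.5)+3/4·(-7.5)=-13.75; next y=4/5·2.5+1/2·(-13.75)=-4.875
n=2: y=-4.875, sp=-3, e=sp−y=1.875; I=-1.625, D=e−e_prev=7.375; u=1·1.875+3/4·(-1.625)+3/4·7.375=6.1875; next y=4/5·(-4.875)+1/2·6.1875=-0.80625
n=3: y=-0.80625, sp=-3, e=sp−y=-2.19375; I=-3.81875, D=e−e_prev=-4.06875; u=1·(-2.19375)+3/4·(-3.81875)+3/4·(-4.06875)=-8.109375; next y=4/5·(-0.80625)+1/2·(-8.109375)≈-4.699688
n=4: y≈-4.699688, sp=-3, e=sp−y≈1.699688; I≈-2.119063, D=e−e_prev≈3.893438; u=1·1.699688+3/4·(-2.119063)+3/4·3.893438≈3.030469; next y=4/5·(-4.699688)+1/2·3.030469≈-2.244516
n=5: y≈-2.244516, sp=-3, e=sp−y≈-0.755484; I≈-2.874547, D=e−e_prev≈-2.455172; u=1·(-0.755484)+3/4·(-2.874547)+3/4·(-2.455172)≈-4.752773; next y=4/5·(-2.244516)+1/2·(-4.752773)≈-4.171999
n=6: y≈-4.171999, sp=-3, e=sp−y≈1.171999; I≈-1.702548, D=e−e_prev≈1.927484; u=1·1.171999+3/4·(-1.702548)+3/4·1.927484≈1.340701; next y=4/5·(-4.171999)+1/2·1.340701≈-2.667249

0 2 5.000 0.000
1 -3 -13.750 2.500
2 -3 6.188 -4.875
3 -3 -8.109 -0.806
4 -3 3.030 -4.700
5 -3 -4.753 -2.245
6 -3 1.341 -4.172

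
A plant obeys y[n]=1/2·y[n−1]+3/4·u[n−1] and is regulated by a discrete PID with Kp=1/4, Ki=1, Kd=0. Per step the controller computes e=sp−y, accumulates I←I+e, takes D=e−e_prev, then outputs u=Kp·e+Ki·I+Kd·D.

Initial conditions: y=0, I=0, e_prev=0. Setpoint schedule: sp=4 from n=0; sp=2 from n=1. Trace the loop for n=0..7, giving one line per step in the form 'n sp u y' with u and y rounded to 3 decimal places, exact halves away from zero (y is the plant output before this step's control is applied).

0 4 5.000 0.000
1 2 1.813 3.750
2 2 0.707 3.234
3 2 0.831 2.147
4 2 1.247 1.697
5 2 1.441 1.784
6 2 1.421 1.973
7 2 1.349 2.052

(exact arithmetic carried between steps; '≈' marks a value shown rounded to 6 d.p. or computed from one; I and e_prev carry over from the previous line; the table rounds u and y to 3 d.p., halves away from zero)
n=0: y=0, sp=4, e=sp−y=4; I=4, D=e−e_prev=4; u=1/4·4+1·4+0·4=5; next y=1/2·0+3/4·5=3.75
n=1: y=3.75, sp=2, e=sp−y=-1.75; I=2.25, D=e−e_prev=-5.75; u=1/4·(-1.75)+1·2.25+0·(-5.75)=1.8125; next y=1/2·3.75+3/4·1.8125=3.234375
n=2: y=3.234375, sp=2, e=sp−y=-1.234375; I=1.015625, D=e−e_prev=0.515625; u=1/4·(-1.234375)+1·1.015625+0·0.515625≈0.707031; next y=1/2·3.234375+3/4·0.707031≈2.147461
n=3: y≈2.147461, sp=2, e=sp−y≈-0.147461; I≈0.868164, D=e−e_prev≈1.086914; u=1/4·(-0.147461)+1·0.868164+0·1.086914≈0.831299; next y=1/2·2.147461+3/4·0.831299≈1.697205
n=4: y≈1.697205, sp=2, e=sp−y≈0.302795; I≈1.170959, D=e−e_prev≈0.450256; u=1/4·0.302795+1·1.170959+0·0.450256≈1.246658; next y=1/2·1.697205+3/4·1.246658≈1.783596
n=5: y≈1.783596, sp=2, e=sp−y≈0.216404; I≈1.387363, D=e−e_prev≈-0.086391; u=1/4·0.216404+1·1.387363+0·(-0.086391)≈1.441464; next y=1/2·1.783596+3/4·1.441464≈1.972896
n=6: y≈1.972896, sp=2, e=sp−y≈0.027104; I≈1.414467, D=e−e_prev≈-0.189300; u=1/4·0.027104+1·1.414467+0·(-0.189300)≈1.421243; next y=1/2·1.972896+3/4·1.421243≈2.052380
n=7: y≈2.052380, sp=2, e=sp−y≈-0.052380; I≈1.362087, D=e−e_prev≈-0.079484; u=1/4·(-0.052380)+1·1.362087+0·(-0.079484)≈1.348992; next y=1/2·2.052380+3/4·1.348992≈2.037934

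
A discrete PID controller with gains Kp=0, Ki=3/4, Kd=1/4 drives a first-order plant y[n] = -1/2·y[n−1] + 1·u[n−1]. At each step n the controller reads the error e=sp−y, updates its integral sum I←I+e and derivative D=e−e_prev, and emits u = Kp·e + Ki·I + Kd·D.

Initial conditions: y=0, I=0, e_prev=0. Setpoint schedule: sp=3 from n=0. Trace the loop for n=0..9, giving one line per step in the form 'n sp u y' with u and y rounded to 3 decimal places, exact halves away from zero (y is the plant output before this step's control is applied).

(exact arithmetic carried between steps; '≈' marks a value shown rounded to 6 d.p. or computed from one; I and e_prev carry over from the previous line; the table rounds u and y to 3 d.p., halves away from zero)
n=0: y=0, sp=3, e=sp−y=3; I=3, D=e−e_prev=3; u=0·3+3/4·3+1/4·3=3; next y=-1/2·0+1·3=3
n=1: y=3, sp=3, e=sp−y=0; I=3, D=e−e_prev=-3; u=0·0+3/4·3+1/4·(-3)=1.5; next y=-1/2·3+1·1.5=0
n=2: y=0, sp=3, e=sp−y=3; I=6, D=e−e_prev=3; u=0·3+3/4·6+1/4·3=5.25; next y=-1/2·0+1·5.25=5.25
n=3: y=5.25, sp=3, e=sp−y=-2.25; I=3.75, D=e−e_prev=-5.25; u=0·(-2.25)+3/4·3.75+1/4·(-5.25)=1.5; next y=-1/2·5.25+1·1.5=-1.125
n=4: y=-1.125, sp=3, e=sp−y=4.125; I=7.875, D=e−e_prev=6.375; u=0·4.125+3/4·7.875+1/4·6.375=7.5; next y=-1/2·(-1.125)+1·7.5=8.0625
n=5: y=8.0625, sp=3, e=sp−y=-5.0625; I=2.8125, D=e−e_prev=-9.1875; u=0·(-5.0625)+3/4·2.8125+1/4·(-9.1875)=-0.1875; next y=-1/2·8.0625+1·(-0.1875)=-4.21875
n=6: y=-4.21875, sp=3, e=sp−y=7.21875; I=10.03125, D=e−e_prev=12.28125; u=0·7.21875+3/4·10.03125+1/4·12.28125=10.59375; next y=-1/2·(-4.21875)+1·10.59375=12.703125
n=7: y=12.703125, sp=3, e=sp−y=-9.703125; I=0.328125, D=e−e_prev=-16.921875; u=0·(-9.703125)+3/4·0.328125+1/4·(-16.921875)=-3.984375; next y=-1/2·12.703125+1·(-3.984375)≈-10.335938
n=8: y≈-10.335938, sp=3, e=sp−y≈13.335938; I≈13.664063, D=e−e_prev≈23.039063; u=0·13.335938+3/4·13.664063+1/4·23.039063≈16.007813; next y=-1/2·(-10.335938)+1·16.007813≈21.175781
n=9: y≈21.175781, sp=3, e=sp−y≈-18.175781; I≈-4.511719, D=e−e_prev≈-31.511719; u=0·(-18.175781)+3/4·(-4.511719)+1/4·(-31.511719)≈-11.261719; next y=-1/2·21.175781+1·(-11.261719)≈-21.849609

0 3 3.000 0.000
1 3 1.500 3.000
2 3 5.250 0.000
3 3 1.500 5.250
4 3 7.500 -1.125
5 3 -0.188 8.063
6 3 10.594 -4.219
7 3 -3.984 12.703
8 3 16.008 -10.336
9 3 -11.262 21.176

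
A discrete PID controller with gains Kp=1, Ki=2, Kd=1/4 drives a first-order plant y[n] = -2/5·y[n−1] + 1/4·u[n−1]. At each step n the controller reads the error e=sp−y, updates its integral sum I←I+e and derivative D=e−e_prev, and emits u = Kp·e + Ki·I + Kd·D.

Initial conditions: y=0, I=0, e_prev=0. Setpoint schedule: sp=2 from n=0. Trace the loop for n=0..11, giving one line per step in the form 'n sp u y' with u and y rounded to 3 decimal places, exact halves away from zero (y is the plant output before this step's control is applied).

0 2 6.500 0.000
1 2 4.719 1.625
2 2 9.435 0.530
3 2 6.846 2.147
4 2 11.162 0.853
5 2 7.944 2.449
6 2 12.135 1.006
7 2 8.480 2.631
8 2 12.706 1.068
9 2 8.714 2.749
10 2 13.065 1.079
11 2 8.783 2.835

(exact arithmetic carried between steps; '≈' marks a value shown rounded to 6 d.p. or computed from one; I and e_prev carry over from the previous line; the table rounds u and y to 3 d.p., halves away from zero)
n=0: y=0, sp=2, e=sp−y=2; I=2, D=e−e_prev=2; u=1·2+2·2+1/4·2=6.5; next y=-2/5·0+1/4·6.5=1.625
n=1: y=1.625, sp=2, e=sp−y=0.375; I=2.375, D=e−e_prev=-1.625; u=1·0.375+2·2.375+1/4·(-1.625)=4.71875; next y=-2/5·1.625+1/4·4.71875≈0.529688
n=2: y≈0.529688, sp=2, e=sp−y≈1.470313; I≈3.845313, D=e−e_prev≈1.095313; u=1·1.470313+2·3.845313+1/4·1.095313≈9.434766; next y=-2/5·0.529688+1/4·9.434766≈2.146816
n=3: y≈2.146816, sp=2, e=sp−y≈-0.146816; I≈3.698496, D=e−e_prev≈-1.617129; u=1·(-0.146816)+2·3.698496+1/4·(-1.617129)≈6.845894; next y=-2/5·2.146816+1/4·6.845894≈0.852747
n=4: y≈0.852747, sp=2, e=sp−y≈1.147253; I≈4.845749, D=e−e_prev≈1.294070; u=1·1.147253+2·4.845749+1/4·1.294070≈11.162269; next y=-2/5·0.852747+1/4·11.162269≈2.449469
n=5: y≈2.449469, sp=2, e=sp−y≈-0.449469; I≈4.396281, D=e−e_prev≈-1.596722; u=1·(-0.449469)+2·4.396281+1/4·(-1.596722)≈7.943912; next y=-2/5·2.449469+1/4·7.943912≈1.006191
n=6: y≈1.006191, sp=2, e=sp−y≈0.993809; I≈5.390090, D=e−e_prev≈1.443278; u=1·0.993809+2·5.390090+1/4·1.443278≈12.134809; next y=-2/5·1.006191+1/4·12.134809≈2.631226
n=7: y≈2.631226, sp=2, e=sp−y≈-0.631226; I≈4.758864, D=e−e_prev≈-1.625035; u=1·(-0.631226)+2·4.758864+1/4·(-1.625035)≈8.480243; next y=-2/5·2.631226+1/4·8.480243≈1.067570
n=8: y≈1.067570, sp=2, e=sp−y≈0.932430; I≈5.691294, D=e−e_prev≈1.563655; u=1·0.932430+2·5.691294+1/4·1.563655≈12.705931; next y=-2/5·1.067570+1/4·12.705931≈2.749454
n=9: y≈2.749454, sp=2, e=sp−y≈-0.749454; I≈4.941839, D=e−e_prev≈-1.681884; u=1·(-0.749454)+2·4.941839+1/4·(-1.681884)≈8.713753; next y=-2/5·2.749454+1/4·8.713753≈1.078656
n=10: y≈1.078656, sp=2, e=sp−y≈0.921344; I≈5.863183, D=e−e_prev≈1.670798; u=1·0.921344+2·5.863183+1/4·1.670798≈13.065408; next y=-2/5·1.078656+1/4·13.065408≈2.834890
n=11: y≈2.834890, sp=2, e=sp−y≈-0.834890; I≈5.028293, D=e−e_prev≈-1.756233; u=1·(-0.834890)+2·5.028293+1/4·(-1.756233)≈8.782639; next y=-2/5·2.834890+1/4·8.782639≈1.061704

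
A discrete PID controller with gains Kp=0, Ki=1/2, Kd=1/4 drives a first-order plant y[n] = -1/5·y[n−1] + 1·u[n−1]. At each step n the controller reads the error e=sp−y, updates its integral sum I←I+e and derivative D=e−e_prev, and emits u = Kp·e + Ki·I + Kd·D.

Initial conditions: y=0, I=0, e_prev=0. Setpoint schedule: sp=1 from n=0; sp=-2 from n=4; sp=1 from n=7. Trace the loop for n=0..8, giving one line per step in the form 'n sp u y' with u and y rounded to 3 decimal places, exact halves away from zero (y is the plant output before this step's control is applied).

(exact arithmetic carried between steps; '≈' marks a value shown rounded to 6 d.p. or computed from one; I and e_prev carry over from the previous line; the table rounds u and y to 3 d.p., halves away from zero)
n=0: y=0, sp=1, e=sp−y=1; I=1, D=e−e_prev=1; u=0·1+1/2·1+1/4·1=0.75; next y=-1/5·0+1·0.75=0.75
n=1: y=0.75, sp=1, e=sp−y=0.25; I=1.25, D=e−e_prev=-0.75; u=0·0.25+1/2·1.25+1/4·(-0.75)=0.4375; next y=-1/5·0.75+1·0.4375=0.2875
n=2: y=0.2875, sp=1, e=sp−y=0.7125; I=1.9625, D=e−e_prev=0.4625; u=0·0.7125+1/2·1.9625+1/4·0.4625=1.096875; next y=-1/5·0.2875+1·1.096875=1.039375
n=3: y=1.039375, sp=1, e=sp−y=-0.039375; I=1.923125, D=e−e_prev=-0.751875; u=0·(-0.039375)+1/2·1.923125+1/4·(-0.751875)≈0.773594; next y=-1/5·1.039375+1·0.773594≈0.565719
n=4: y≈0.565719, sp=-2, e=sp−y≈-2.565719; I≈-0.642594, D=e−e_prev≈-2.526344; u=0·(-2.565719)+1/2·(-0.642594)+1/4·(-2.526344)≈-0.952883; next y=-1/5·0.565719+1·(-0.952883)≈-1.066027
n=5: y≈-1.066027, sp=-2, e=sp−y≈-0.933973; I≈-1.576567, D=e−e_prev≈1.631745; u=0·(-0.933973)+1/2·(-1.576567)+1/4·1.631745≈-0.380347; next y=-1/5·(-1.066027)+1·(-0.380347)≈-0.167142
n=6: y≈-0.167142, sp=-2, e=sp−y≈-1.832858; I≈-3.409425, D=e−e_prev≈-0.898885; u=0·(-1.832858)+1/2·(-3.409425)+1/4·(-0.898885)≈-1.929434; next y=-1/5·(-0.167142)+1·(-1.929434)≈-1.896005
n=7: y≈-1.896005, sp=1, e=sp−y≈2.896005; I≈-0.513420, D=e−e_prev≈4.728863; u=0·2.896005+1/2·(-0.513420)+1/4·4.728863≈0.925506; next y=-1/5·(-1.896005)+1·0.925506≈1.304707
n=8: y≈1.304707, sp=1, e=sp−y≈-0.304707; I≈-0.818127, D=e−e_prev≈-3.200712; u=0·(-0.304707)+1/2·(-0.818127)+1/4·(-3.200712)≈-1.209242; next y=-1/5·1.304707+1·(-1.209242)≈-1.470183

0 1 0.750 0.000
1 1 0.438 0.750
2 1 1.097 0.288
3 1 0.774 1.039
4 -2 -0.953 0.566
5 -2 -0.380 -1.066
6 -2 -1.929 -0.167
7 1 0.926 -1.896
8 1 -1.209 1.305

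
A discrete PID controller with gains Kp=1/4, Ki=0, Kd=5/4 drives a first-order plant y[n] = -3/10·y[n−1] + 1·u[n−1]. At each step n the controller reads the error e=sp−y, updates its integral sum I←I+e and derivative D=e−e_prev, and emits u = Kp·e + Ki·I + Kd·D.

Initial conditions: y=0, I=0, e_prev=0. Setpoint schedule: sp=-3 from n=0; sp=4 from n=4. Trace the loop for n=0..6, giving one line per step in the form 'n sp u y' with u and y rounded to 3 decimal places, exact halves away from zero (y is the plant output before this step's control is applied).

0 -3 -4.500 0.000
1 -3 6.000 -4.500
2 -3 -17.400 7.350
3 -3 37.845 -19.605
4 4 -80.346 43.727
5 4 195.854 -93.464
6 4 -451.670 223.893

(exact arithmetic carried between steps; '≈' marks a value shown rounded to 6 d.p. or computed from one; I and e_prev carry over from the previous line; the table rounds u and y to 3 d.p., halves away from zero)
n=0: y=0, sp=-3, e=sp−y=-3; I=-3, D=e−e_prev=-3; u=1/4·(-3)+0·(-3)+5/4·(-3)=-4.5; next y=-3/10·0+1·(-4.5)=-4.5
n=1: y=-4.5, sp=-3, e=sp−y=1.5; I=-1.5, D=e−e_prev=4.5; u=1/4·1.5+0·(-1.5)+5/4·4.5=6; next y=-3/10·(-4.5)+1·6=7.35
n=2: y=7.35, sp=-3, e=sp−y=-10.35; I=-11.85, D=e−e_prev=-11.85; u=1/4·(-10.35)+0·(-11.85)+5/4·(-11.85)=-17.4; next y=-3/10·7.35+1·(-17.4)=-19.605
n=3: y=-19.605, sp=-3, e=sp−y=16.605; I=4.755, D=e−e_prev=26.955; u=1/4·16.605+0·4.755+5/4·26.955=37.845; next y=-3/10·(-19.605)+1·37.845=43.7265
n=4: y=43.7265, sp=4, e=sp−y=-39.7265; I=-34.9715, D=e−e_prev=-56.3315; u=1/4·(-39.7265)+0·(-34.9715)+5/4·(-56.3315)=-80.346; next y=-3/10·43.7265+1·(-80.346)=-93.46395
n=5: y=-93.46395, sp=4, e=sp−y=97.46395; I=62.49245, D=e−e_prev=137.19045; u=1/4·97.46395+0·62.49245+5/4·137.19045=195.85405; next y=-3/10·(-93.46395)+1·195.85405=223.893235
n=6: y=223.893235, sp=4, e=sp−y=-219.893235; I=-157.400785, D=e−e_prev=-317.357185; u=1/4·(-219.893235)+0·(-157.400785)+5/4·(-317.357185)=-451.66979; next y=-3/10·223.893235+1·(-451.66979)≈-518.837761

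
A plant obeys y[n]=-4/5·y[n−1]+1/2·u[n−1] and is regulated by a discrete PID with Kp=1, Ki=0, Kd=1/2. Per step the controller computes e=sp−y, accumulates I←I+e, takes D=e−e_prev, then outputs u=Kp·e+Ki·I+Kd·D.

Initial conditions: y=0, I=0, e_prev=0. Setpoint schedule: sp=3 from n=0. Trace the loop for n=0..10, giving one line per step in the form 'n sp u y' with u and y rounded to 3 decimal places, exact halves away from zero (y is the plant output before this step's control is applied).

0 3 4.500 0.000
1 3 -0.375 2.250
2 3 7.106 -1.988
3 3 -5.708 5.143
4 3 16.025 -6.969
5 3 -20.865 13.587
6 3 41.747 -21.302
7 3 -64.525 37.916
8 3 115.850 -62.595
9 3 -190.299 108.001
10 3 329.326 -181.550

(exact arithmetic carried between steps; '≈' marks a value shown rounded to 6 d.p. or computed from one; I and e_prev carry over from the previous line; the table rounds u and y to 3 d.p., halves away from zero)
n=0: y=0, sp=3, e=sp−y=3; I=3, D=e−e_prev=3; u=1·3+0·3+1/2·3=4.5; next y=-4/5·0+1/2·4.5=2.25
n=1: y=2.25, sp=3, e=sp−y=0.75; I=3.75, D=e−e_prev=-2.25; u=1·0.75+0·3.75+1/2·(-2.25)=-0.375; next y=-4/5·2.25+1/2·(-0.375)=-1.9875
n=2: y=-1.9875, sp=3, e=sp−y=4.9875; I=8.7375, D=e−e_prev=4.2375; u=1·4.9875+0·8.7375+1/2·4.2375=7.10625; next y=-4/5·(-1.9875)+1/2·7.10625=5.143125
n=3: y=5.143125, sp=3, e=sp−y=-2.143125; I=6.594375, D=e−e_prev=-7.130625; u=1·(-2.143125)+0·6.594375+1/2·(-7.130625)≈-5.708438; next y=-4/5·5.143125+1/2·(-5.708438)≈-6.968719
n=4: y≈-6.968719, sp=3, e=sp−y≈9.968719; I≈16.563094, D=e−e_prev≈12.111844; u=1·9.968719+0·16.563094+1/2·12.111844≈16.024641; next y=-4/5·(-6.968719)+1/2·16.024641≈13.587295
n=5: y≈13.587295, sp=3, e=sp−y≈-10.587295; I≈5.975798, D=e−e_prev≈-20.556014; u=1·(-10.587295)+0·5.975798+1/2·(-20.556014)≈-20.865302; next y=-4/5·13.587295+1/2·(-20.865302)≈-21.302487
n=6: y≈-21.302487, sp=3, e=sp−y≈24.302487; I≈30.278286, D=e−e_prev≈34.889783; u=1·24.302487+0·30.278286+1/2·34.889783≈41.747379; next y=-4/5·(-21.302487)+1/2·41.747379≈37.915679
n=7: y≈37.915679, sp=3, e=sp−y≈-34.915679; I≈-4.637393, D=e−e_prev≈-59.218167; u=1·(-34.915679)+0·(-4.637393)+1/2·(-59.218167)≈-64.524763; next y=-4/5·37.915679+1/2·(-64.524763)≈-62.594925
n=8: y≈-62.594925, sp=3, e=sp−y≈65.594925; I≈60.957531, D=e−e_prev≈100.510604; u=1·65.594925+0·60.957531+1/2·100.510604≈115.850227; next y=-4/5·(-62.594925)+1/2·115.850227≈108.001053
n=9: y≈108.001053, sp=3, e=sp−y≈-105.001053; I≈-44.043522, D=e−e_prev≈-170.595978; u=1·(-105.001053)+0·(-44.043522)+1/2·(-170.595978)≈-190.299042; next y=-4/5·108.001053+1/2·(-190.299042)≈-181.550364
n=10: y≈-181.550364, sp=3, e=sp−y≈184.550364; I≈140.506842, D=e−e_prev≈289.551417; u=1·184.550364+0·140.506842+1/2·289.551417≈329.326072; next y=-4/5·(-181.550364)+1/2·329.326072≈309.903327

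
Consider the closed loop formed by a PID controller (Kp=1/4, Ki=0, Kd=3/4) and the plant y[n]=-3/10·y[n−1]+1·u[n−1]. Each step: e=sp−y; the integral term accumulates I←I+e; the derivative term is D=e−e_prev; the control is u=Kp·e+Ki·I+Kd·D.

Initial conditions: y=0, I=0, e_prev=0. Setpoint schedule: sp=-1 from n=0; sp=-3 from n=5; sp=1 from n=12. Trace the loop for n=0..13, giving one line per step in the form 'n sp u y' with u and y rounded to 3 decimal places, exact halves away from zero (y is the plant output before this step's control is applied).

(exact arithmetic carried between steps; '≈' marks a value shown rounded to 6 d.p. or computed from one; I and e_prev carry over from the previous line; the table rounds u and y to 3 d.p., halves away from zero)
n=0: y=0, sp=-1, e=sp−y=-1; I=-1, D=e−e_prev=-1; u=1/4·(-1)+0·(-1)+3/4·(-1)=-1; next y=-3/10·0+1·(-1)=-1
n=1: y=-1, sp=-1, e=sp−y=0; I=-1, D=e−e_prev=1; u=1/4·0+0·(-1)+3/4·1=0.75; next y=-3/10·(-1)+1·0.75=1.05
n=2: y=1.05, sp=-1, e=sp−y=-2.05; I=-3.05, D=e−e_prev=-2.05; u=1/4·(-2.05)+0·(-3.05)+3/4·(-2.05)=-2.05; next y=-3/10·1.05+1·(-2.05)=-2.365
n=3: y=-2.365, sp=-1, e=sp−y=1.365; I=-1.685, D=e−e_prev=3.415; u=1/4·1.365+0·(-1.685)+3/4·3.415=2.9025; next y=-3/10·(-2.365)+1·2.9025=3.612
n=4: y=3.612, sp=-1, e=sp−y=-4.612; I=-6.297, D=e−e_prev=-5.977; u=1/4·(-4.612)+0·(-6.297)+3/4·(-5.977)=-5.63575; next y=-3/10·3.612+1·(-5.63575)=-6.71935
n=5: y=-6.71935, sp=-3, e=sp−y=3.71935; I=-2.57765, D=e−e_prev=8.33135; u=1/4·3.71935+0·(-2.57765)+3/4·8.33135=7.17835; next y=-3/10·(-6.71935)+1·7.17835=9.194155
n=6: y=9.194155, sp=-3, e=sp−y=-12.194155; I=-14.771805, D=e−e_prev=-15.913505; u=1/4·(-12.194155)+0·(-14.771805)+3/4·(-15.913505)≈-14.983668; next y=-3/10·9.194155+1·(-14.983668)≈-17.741914
n=7: y=-17.741914, sp=-3, e=sp−y=14.741914; I=-0.029891, D=e−e_prev=26.936069; u=1/4·14.741914+0·(-0.029891)+3/4·26.936069≈23.887530; next y=-3/10·(-17.741914)+1·23.887530≈29.210104
n=8: y≈29.210104, sp=-3, e=sp−y≈-32.210104; I≈-32.239995, D=e−e_prev≈-46.952018; u=1/4·(-32.210104)+0·(-32.239995)+3/4·(-46.952018)≈-43.266540; next y=-3/10·29.210104+1·(-43.266540)≈-52.029571
n=9: y≈-52.029571, sp=-3, e=sp−y≈49.029571; I≈16.789576, D=e−e_prev≈81.239676; u=1/4·49.029571+0·16.789576+3/4·81.239676≈73.187150; next y=-3/10·(-52.029571)+1·73.187150≈88.796021
n=10: y≈88.796021, sp=-3, e=sp−y≈-91.796021; I≈-75.006445, D=e−e_prev≈-140.825592; u=1/4·(-91.796021)+0·(-75.006445)+3/4·(-140.825592)≈-128.568199; next y=-3/10·88.796021+1·(-128.568199)≈-155.207006
n=11: y≈-155.207006, sp=-3, e=sp−y≈152.207006; I≈77.200561, D=e−e_prev≈244.003027; u=1/4·152.207006+0·77.200561+3/4·244.003027≈221.054022; next y=-3/10·(-155.207006)+1·221.054022≈267.616123
n=12: y≈267.616123, sp=1, e=sp−y≈-266.616123; I≈-189.415563, D=e−e_prev≈-418.823129; u=1/4·(-266.616123)+0·(-189.415563)+3/4·(-418.823129)≈-380.771378; next y=-3/10·267.616123+1·(-380.771378)≈-461.056215
n=13: y≈-461.056215, sp=1, e=sp−y≈462.056215; I≈272.640652, D=e−e_prev≈728.672338; u=1/4·462.056215+0·272.640652+3/4·728.672338≈662.018307; next y=-3/10·(-461.056215)+1·662.018307≈800.335171

0 -1 -1.000 0.000
1 -1 0.750 -1.000
2 -1 -2.050 1.050
3 -1 2.903 -2.365
4 -1 -5.636 3.612
5 -3 7.178 -6.719
6 -3 -14.984 9.194
7 -3 23.888 -17.742
8 -3 -43.267 29.210
9 -3 73.187 -52.030
10 -3 -128.568 88.796
11 -3 221.054 -155.207
12 1 -380.771 267.616
13 1 662.018 -461.056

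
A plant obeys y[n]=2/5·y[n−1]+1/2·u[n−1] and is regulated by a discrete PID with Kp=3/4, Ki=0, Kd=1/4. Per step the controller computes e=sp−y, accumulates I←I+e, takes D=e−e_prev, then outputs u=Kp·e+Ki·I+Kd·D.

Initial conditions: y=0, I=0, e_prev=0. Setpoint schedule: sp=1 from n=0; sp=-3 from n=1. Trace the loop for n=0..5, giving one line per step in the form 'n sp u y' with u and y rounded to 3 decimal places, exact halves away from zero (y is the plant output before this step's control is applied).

0 1 1.000 0.000
1 -3 -3.750 0.500
2 -3 -0.450 -1.675
3 -3 -1.774 -0.895
4 -3 -1.229 -1.245
5 -3 -1.449 -1.112

(exact arithmetic carried between steps; '≈' marks a value shown rounded to 6 d.p. or computed from one; I and e_prev carry over from the previous line; the table rounds u and y to 3 d.p., halves away from zero)
n=0: y=0, sp=1, e=sp−y=1; I=1, D=e−e_prev=1; u=3/4·1+0·1+1/4·1=1; next y=2/5·0+1/2·1=0.5
n=1: y=0.5, sp=-3, e=sp−y=-3.5; I=-2.5, D=e−e_prev=-4.5; u=3/4·(-3.5)+0·(-2.5)+1/4·(-4.5)=-3.75; next y=2/5·0.5+1/2·(-3.75)=-1.675
n=2: y=-1.675, sp=-3, e=sp−y=-1.325; I=-3.825, D=e−e_prev=2.175; u=3/4·(-1.325)+0·(-3.825)+1/4·2.175=-0.45; next y=2/5·(-1.675)+1/2·(-0.45)=-0.895
n=3: y=-0.895, sp=-3, e=sp−y=-2.105; I=-5.93, D=e−e_prev=-0.78; u=3/4·(-2.105)+0·(-5.93)+1/4·(-0.78)=-1.77375; next y=2/5·(-0.895)+1/2·(-1.77375)=-1.244875
n=4: y=-1.244875, sp=-3, e=sp−y=-1.755125; I=-7.685125, D=e−e_prev=0.349875; u=3/4·(-1.755125)+0·(-7.685125)+1/4·0.349875=-1.228875; next y=2/5·(-1.244875)+1/2·(-1.228875)≈-1.112388
n=5: y≈-1.112388, sp=-3, e=sp−y≈-1.887613; I≈-9.572738, D=e−e_prev≈-0.132488; u=3/4·(-1.887613)+0·(-9.572738)+1/4·(-0.132488)≈-1.448831; next y=2/5·(-1.112388)+1/2·(-1.448831)≈-1.169371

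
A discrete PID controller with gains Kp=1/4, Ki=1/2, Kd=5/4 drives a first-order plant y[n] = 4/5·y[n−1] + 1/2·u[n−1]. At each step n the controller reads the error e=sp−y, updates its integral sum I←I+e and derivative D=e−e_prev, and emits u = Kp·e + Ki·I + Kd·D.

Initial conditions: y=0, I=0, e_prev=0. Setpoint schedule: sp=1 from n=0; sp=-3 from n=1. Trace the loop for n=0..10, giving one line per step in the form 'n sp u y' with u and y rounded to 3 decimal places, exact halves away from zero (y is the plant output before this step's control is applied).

(exact arithmetic carried between steps; '≈' marks a value shown rounded to 6 d.p. or computed from one; I and e_prev carry over from the previous line; the table rounds u and y to 3 d.p., halves away from zero)
n=0: y=0, sp=1, e=sp−y=1; I=1, D=e−e_prev=1; u=1/4·1+1/2·1+5/4·1=2; next y=4/5·0+1/2·2=1
n=1: y=1, sp=-3, e=sp−y=-4; I=-3, D=e−e_prev=-5; u=1/4·(-4)+1/2·(-3)+5/4·(-5)=-8.75; next y=4/5·1+1/2·(-8.75)=-3.575
n=2: y=-3.575, sp=-3, e=sp−y=0.575; I=-2.425, D=e−e_prev=4.575; u=1/4·0.575+1/2·(-2.425)+5/4·4.575=4.65; next y=4/5·(-3.575)+1/2·4.65=-0.535
n=3: y=-0.535, sp=-3, e=sp−y=-2.465; I=-4.89, D=e−e_prev=-3.04; u=1/4·(-2.465)+1/2·(-4.89)+5/4·(-3.04)=-6.86125; next y=4/5·(-0.535)+1/2·(-6.86125)=-3.858625
n=4: y=-3.858625, sp=-3, e=sp−y=0.858625; I=-4.031375, D=e−e_prev=3.323625; u=1/4·0.858625+1/2·(-4.031375)+5/4·3.323625=2.3535; next y=4/5·(-3.858625)+1/2·2.3535=-1.91015
n=5: y=-1.91015, sp=-3, e=sp−y=-1.08985; I=-5.121225, D=e−e_prev=-1.948475; u=1/4·(-1.08985)+1/2·(-5.121225)+5/4·(-1.948475)≈-5.268669; next y=4/5·(-1.91015)+1/2·(-5.268669)≈-4.162454
n=6: y≈-4.162454, sp=-3, e=sp−y≈1.162454; I≈-3.958771, D=e−e_prev≈2.252304; u=1/4·1.162454+1/2·(-3.958771)+5/4·2.252304≈1.126609; next y=4/5·(-4.162454)+1/2·1.126609≈-2.766659
n=7: y≈-2.766659, sp=-3, e=sp−y≈-0.233341; I≈-4.192112, D=e−e_prev≈-1.395795; u=1/4·(-0.233341)+1/2·(-4.192112)+5/4·(-1.395795)≈-3.899135; next y=4/5·(-2.766659)+1/2·(-3.899135)≈-4.162895
n=8: y≈-4.162895, sp=-3, e=sp−y≈1.162895; I≈-3.029217, D=e−e_prev≈1.396236; u=1/4·1.162895+1/2·(-3.029217)+5/4·1.396236≈0.521410; next y=4/5·(-4.162895)+1/2·0.521410≈-3.069611
n=9: y≈-3.069611, sp=-3, e=sp−y≈0.069611; I≈-2.959606, D=e−e_prev≈-1.093284; u=1/4·0.069611+1/2·(-2.959606)+5/4·(-1.093284)≈-2.829005; next y=4/5·(-3.069611)+1/2·(-2.829005)≈-3.870191
n=10: y≈-3.870191, sp=-3, e=sp−y≈0.870191; I≈-2.089415, D=e−e_prev≈0.800580; u=1/4·0.870191+1/2·(-2.089415)+5/4·0.800580≈0.173566; next y=4/5·(-3.870191)+1/2·0.173566≈-3.009370

0 1 2.000 0.000
1 -3 -8.750 1.000
2 -3 4.650 -3.575
3 -3 -6.861 -0.535
4 -3 2.354 -3.859
5 -3 -5.269 -1.910
6 -3 1.127 -4.162
7 -3 -3.899 -2.767
8 -3 0.521 -4.163
9 -3 -2.829 -3.070
10 -3 0.174 -3.870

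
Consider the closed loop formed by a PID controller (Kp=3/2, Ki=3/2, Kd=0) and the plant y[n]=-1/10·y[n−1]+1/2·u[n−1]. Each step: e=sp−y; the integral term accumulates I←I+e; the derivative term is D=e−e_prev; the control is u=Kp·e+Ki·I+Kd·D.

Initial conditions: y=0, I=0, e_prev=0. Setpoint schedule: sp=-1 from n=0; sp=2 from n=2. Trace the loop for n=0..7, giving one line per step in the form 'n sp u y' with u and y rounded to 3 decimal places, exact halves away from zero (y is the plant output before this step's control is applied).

(exact arithmetic carried between steps; '≈' marks a value shown rounded to 6 d.p. or computed from one; I and e_prev carry over from the previous line; the table rounds u and y to 3 d.p., halves away from zero)
n=0: y=0, sp=-1, e=sp−y=-1; I=-1, D=e−e_prev=-1; u=3/2·(-1)+3/2·(-1)+0·(-1)=-3; next y=-1/10·0+1/2·(-3)=-1.5
n=1: y=-1.5, sp=-1, e=sp−y=0.5; I=-0.5, D=e−e_prev=1.5; u=3/2·0.5+3/2·(-0.5)+0·1.5=0; next y=-1/10·(-1.5)+1/2·0=0.15
n=2: y=0.15, sp=2, e=sp−y=1.85; I=1.35, D=e−e_prev=1.35; u=3/2·1.85+3/2·1.35+0·1.35=4.8; next y=-1/10·0.15+1/2·4.8=2.385
n=3: y=2.385, sp=2, e=sp−y=-0.385; I=0.965, D=e−e_prev=-2.235; u=3/2·(-0.385)+3/2·0.965+0·(-2.235)=0.87; next y=-1/10·2.385+1/2·0.87=0.1965
n=4: y=0.1965, sp=2, e=sp−y=1.8035; I=2.7685, D=e−e_prev=2.1885; u=3/2·1.8035+3/2·2.7685+0·2.1885=6.858; next y=-1/10·0.1965+1/2·6.858=3.40935
n=5: y=3.40935, sp=2, e=sp−y=-1.40935; I=1.35915, D=e−e_prev=-3.21285; u=3/2·(-1.40935)+3/2·1.35915+0·(-3.21285)=-0.0753; next y=-1/10·3.40935+1/2·(-0.0753)=-0.378585
n=6: y=-0.378585, sp=2, e=sp−y=2.378585; I=3.737735, D=e−e_prev=3.787935; u=3/2·2.378585+3/2·3.737735+0·3.787935=9.17448; next y=-1/10·(-0.378585)+1/2·9.17448≈4.625099
n=7: y≈4.625099, sp=2, e=sp−y≈-2.625099; I≈1.112637, D=e−e_prev≈-5.003684; u=3/2·(-2.625099)+3/2·1.112637+0·(-5.003684)≈-2.268693; next y=-1/10·4.625099+1/2·(-2.268693)≈-1.596856

0 -1 -3.000 0.000
1 -1 0.000 -1.500
2 2 4.800 0.150
3 2 0.870 2.385
4 2 6.858 0.197
5 2 -0.075 3.409
6 2 9.174 -0.379
7 2 -2.269 4.625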